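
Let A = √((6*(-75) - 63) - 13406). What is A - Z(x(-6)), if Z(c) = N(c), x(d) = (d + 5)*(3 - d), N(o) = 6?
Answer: -6 + I*√13919 ≈ -6.0 + 117.98*I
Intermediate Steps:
x(d) = (3 - d)*(5 + d) (x(d) = (5 + d)*(3 - d) = (3 - d)*(5 + d))
Z(c) = 6
A = I*√13919 (A = √((-450 - 63) - 13406) = √(-513 - 13406) = √(-13919) = I*√13919 ≈ 117.98*I)
A - Z(x(-6)) = I*√13919 - 1*6 = I*√13919 - 6 = -6 + I*√13919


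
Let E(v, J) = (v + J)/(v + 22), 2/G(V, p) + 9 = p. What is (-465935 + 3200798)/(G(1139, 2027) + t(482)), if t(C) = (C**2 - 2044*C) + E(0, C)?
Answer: -30354244437/8356016336 ≈ -3.6326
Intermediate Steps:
G(V, p) = 2/(-9 + p)
E(v, J) = (J + v)/(22 + v)
t(C) = C**2 - 44967*C/22 (t(C) = (C**2 - 2044*C) + (C + 0)/(22 + 0) = (C**2 - 2044*C) + C/22 = C**2 - 44967*C/22)
(-465935 + 3200798)/(G(1139, 2027) + t(482)) = (-465935 + 3200798)/(2/(-9 + 2027) + (1/22)*482*(-44967 + 22*482)) = 2734863/(2/2018 + (1/22)*482*(-44967 + 10604)) = 2734863/(2*(1/2018) + (1/22)*482*(-34363)) = 2734863/(1/1009 - 8281483/11) = 2734863/(-8356016336/11099) = 2734863*(-11099/8356016336) = -30354244437/8356016336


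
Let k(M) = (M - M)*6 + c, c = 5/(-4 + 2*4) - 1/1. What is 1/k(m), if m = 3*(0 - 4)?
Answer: 4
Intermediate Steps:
c = 1/4 (c = 5/(-4 + 8) - 1*1 = 5/4 - 1 = 1/4 ≈ 0.25000)
m = -12 (m = 3*(-4) = -12)
k(M) = 1/4 (k(M) = (M - M)*6 + 1/4 = 0*6 + 1/4 = 0 + 1/4 = 1/4)
1/k(m) = 1/(1/4) = 4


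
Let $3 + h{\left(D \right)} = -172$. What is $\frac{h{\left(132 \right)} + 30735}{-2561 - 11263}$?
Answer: $- \frac{955}{432} \approx -2.2106$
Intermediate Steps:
$h{\left(D \right)} = -175$ ($h{\left(D \right)} = -3 - 172 = -175$)
$\frac{h{\left(132 \right)} + 30735}{-2561 - 11263} = \frac{-175 + 30735}{-2561 - 11263} = \frac{30560}{-13824} = 30560 \left(- \frac{1}{13824}\right) = - \frac{955}{432}$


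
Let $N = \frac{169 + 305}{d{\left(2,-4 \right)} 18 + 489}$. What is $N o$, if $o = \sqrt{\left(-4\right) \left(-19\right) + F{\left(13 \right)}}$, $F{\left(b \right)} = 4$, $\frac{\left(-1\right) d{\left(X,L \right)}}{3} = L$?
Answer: $\frac{632 \sqrt{5}}{235} \approx 6.0136$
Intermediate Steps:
$d{\left(X,L \right)} = - 3 L$
$N = \frac{158}{235}$ ($N = \frac{169 + 305}{\left(-3\right) \left(-4\right) 18 + 489} = \frac{474}{12 \cdot 18 + 489} = \frac{474}{216 + 489} = \frac{474}{705} = 474 \cdot \frac{1}{705} = \frac{158}{235} \approx 0.67234$)
$o = 4 \sqrt{5}$ ($o = \sqrt{\left(-4\right) \left(-19\right) + 4} = \sqrt{76 + 4} = \sqrt{80} = 4 \sqrt{5} \approx 8.9443$)
$N o = \frac{158 \cdot 4 \sqrt{5}}{235} = \frac{632 \sqrt{5}}{235}$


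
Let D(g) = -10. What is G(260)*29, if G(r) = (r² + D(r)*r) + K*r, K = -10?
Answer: 1809600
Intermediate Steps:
G(r) = r² - 20*r (G(r) = (r² - 10*r) - 10*r = r² - 20*r)
G(260)*29 = (260*(-20 + 260))*29 = (260*240)*29 = 62400*29 = 1809600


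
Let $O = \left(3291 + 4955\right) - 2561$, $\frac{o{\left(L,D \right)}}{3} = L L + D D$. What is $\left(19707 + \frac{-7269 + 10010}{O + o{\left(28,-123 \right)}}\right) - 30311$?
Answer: $- \frac{566505355}{53424} \approx -10604.0$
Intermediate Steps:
$o{\left(L,D \right)} = 3 D^{2} + 3 L^{2}$ ($o{\left(L,D \right)} = 3 \left(L L + D D\right) = 3 \left(L^{2} + D^{2}\right) = 3 \left(D^{2} + L^{2}\right) = 3 D^{2} + 3 L^{2}$)
$O = 5685$ ($O = 8246 - 2561 = 5685$)
$\left(19707 + \frac{-7269 + 10010}{O + o{\left(28,-123 \right)}}\right) - 30311 = \left(19707 + \frac{-7269 + 10010}{5685 + \left(3 \left(-123\right)^{2} + 3 \cdot 28^{2}\right)}\right) - 30311 = \left(19707 + \frac{2741}{5685 + \left(3 \cdot 15129 + 3 \cdot 784\right)}\right) - 30311 = \left(19707 + \frac{2741}{5685 + \left(45387 + 2352\right)}\right) - 30311 = \left(19707 + \frac{2741}{5685 + 47739}\right) - 30311 = \left(19707 + \frac{2741}{53424}\right) - 30311 = \frac{1052829509}{53424} - 30311 = - \frac{566505355}{53424}$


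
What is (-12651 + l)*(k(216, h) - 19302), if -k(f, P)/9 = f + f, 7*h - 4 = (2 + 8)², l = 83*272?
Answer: -230160750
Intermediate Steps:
l = 22576
h = 104/7 (h = 4/7 + (2 + 8)²/7 = 4/7 + (⅐)*10² = 4/7 + (⅐)*100 = 4/7 + 100/7 = 104/7 ≈ 14.857)
k(f, P) = -18*f (k(f, P) = -9*(f + f) = -18*f)
(-12651 + l)*(k(216, h) - 19302) = (-12651 + 22576)*(-18*216 - 19302) = 9925*(-3888 - 19302) = 9925*(-23190) = -230160750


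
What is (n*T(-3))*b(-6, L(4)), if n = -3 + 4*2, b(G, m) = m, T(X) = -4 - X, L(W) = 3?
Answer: -15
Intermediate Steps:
n = 5 (n = -3 + 8 = 5)
(n*T(-3))*b(-6, L(4)) = (5*(-4 - 1*(-3)))*3 = (5*(-4 + 3))*3 = (5*(-1))*3 = -5*3 = -15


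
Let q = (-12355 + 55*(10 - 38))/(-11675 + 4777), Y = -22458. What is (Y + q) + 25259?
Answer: 19335193/6898 ≈ 2803.0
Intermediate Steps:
q = 13895/6898 (q = (-12355 + 55*(-28))/(-6898) = (-12355 - 1540)*(-1/6898) = -13895*(-1/6898) = 13895/6898 ≈ 2.0144)
(Y + q) + 25259 = (-22458 + 13895/6898) + 25259 = -154901389/6898 + 25259 = 19335193/6898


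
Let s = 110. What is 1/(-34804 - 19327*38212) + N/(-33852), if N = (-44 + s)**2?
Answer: -107264103151/833586870116 ≈ -0.12868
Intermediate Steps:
N = 4356 (N = (-44 + 110)**2 = 66**2 = 4356)
1/(-34804 - 19327*38212) + N/(-33852) = 1/(-34804 - 19327*38212) + 4356/(-33852) = (1/38212)/(-54131) + 4356*(-1/33852) = -1/54131*1/38212 - 363/2821 = -1/2068453772 - 363/2821 = -107264103151/833586870116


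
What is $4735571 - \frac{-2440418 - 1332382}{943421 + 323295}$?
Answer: $\frac{1499656831909}{316679} \approx 4.7356 \cdot 10^{6}$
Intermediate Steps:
$4735571 - \frac{-2440418 - 1332382}{943421 + 323295} = 4735571 - - \frac{3772800}{1266716} = 4735571 - \left(-3772800\right) \frac{1}{1266716} = 4735571 - - \frac{943200}{316679} = 4735571 + \frac{943200}{316679} = \frac{1499656831909}{316679}$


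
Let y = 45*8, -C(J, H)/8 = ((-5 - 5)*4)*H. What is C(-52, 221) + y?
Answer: 71080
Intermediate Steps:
C(J, H) = 320*H (C(J, H) = -8*(-5 - 5)*4*H = -8*(-10*4)*H = -(-320)*H = 320*H)
y = 360
C(-52, 221) + y = 320*221 + 360 = 70720 + 360 = 71080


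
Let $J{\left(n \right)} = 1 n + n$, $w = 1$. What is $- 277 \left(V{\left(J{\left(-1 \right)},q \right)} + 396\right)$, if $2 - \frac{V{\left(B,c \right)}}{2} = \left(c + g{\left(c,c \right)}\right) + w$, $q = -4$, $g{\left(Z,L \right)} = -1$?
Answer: $-113016$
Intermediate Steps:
$J{\left(n \right)} = 2 n$ ($J{\left(n \right)} = n + n = 2 n$)
$V{\left(B,c \right)} = 4 - 2 c$ ($V{\left(B,c \right)} = 4 - 2 \left(\left(c - 1\right) + 1\right) = 4 - 2 \left(\left(-1 + c\right) + 1\right) = 4 - 2 c$)
$- 277 \left(V{\left(J{\left(-1 \right)},q \right)} + 396\right) = - 277 \left(\left(4 - -8\right) + 396\right) = - 277 \left(\left(4 + 8\right) + 396\right) = - 277 \left(12 + 396\right) = \left(-277\right) 408 = -113016$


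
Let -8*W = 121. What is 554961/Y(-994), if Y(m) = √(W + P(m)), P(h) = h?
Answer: -369974*I*√1794/897 ≈ -17470.0*I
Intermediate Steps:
W = -121/8 (W = -⅛*121 = -121/8 ≈ -15.125)
Y(m) = √(-121/8 + m)
554961/Y(-994) = 554961/((√(-242 + 16*(-994))/4)) = 554961/((√(-242 - 15904)/4)) = 554961/((√(-16146)/4)) = 554961/(((3*I*√1794)/4)) = 554961/((3*I*√1794/4)) = 554961*(-2*I*√1794/2691) = -369974*I*√1794/897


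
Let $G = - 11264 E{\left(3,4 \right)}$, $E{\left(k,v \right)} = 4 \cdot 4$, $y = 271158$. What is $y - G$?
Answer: $451382$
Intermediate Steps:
$E{\left(k,v \right)} = 16$
$G = -180224$ ($G = \left(-11264\right) 16 = -180224$)
$y - G = 271158 - -180224 = 271158 + 180224 = 451382$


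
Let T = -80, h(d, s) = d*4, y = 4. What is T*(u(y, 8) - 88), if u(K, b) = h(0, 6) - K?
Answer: 7360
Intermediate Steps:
h(d, s) = 4*d
u(K, b) = -K (u(K, b) = 4*0 - K = 0 - K = -K)
T*(u(y, 8) - 88) = -80*(-1*4 - 88) = -80*(-4 - 88) = -80*(-92) = 7360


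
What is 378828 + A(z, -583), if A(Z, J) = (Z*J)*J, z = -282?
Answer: -95469870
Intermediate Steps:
A(Z, J) = Z*J² (A(Z, J) = (J*Z)*J = Z*J²)
378828 + A(z, -583) = 378828 - 282*(-583)² = 378828 - 282*339889 = 378828 - 95848698 = -95469870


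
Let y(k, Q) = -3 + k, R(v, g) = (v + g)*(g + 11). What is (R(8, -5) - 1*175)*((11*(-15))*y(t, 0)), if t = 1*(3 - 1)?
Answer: -25905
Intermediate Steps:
R(v, g) = (11 + g)*(g + v) (R(v, g) = (g + v)*(11 + g) = (11 + g)*(g + v))
t = 2 (t = 1*2 = 2)
(R(8, -5) - 1*175)*((11*(-15))*y(t, 0)) = (((-5)² + 11*(-5) + 11*8 - 5*8) - 1*175)*((11*(-15))*(-3 + 2)) = ((25 - 55 + 88 - 40) - 175)*(-165*(-1)) = (18 - 175)*165 = -157*165 = -25905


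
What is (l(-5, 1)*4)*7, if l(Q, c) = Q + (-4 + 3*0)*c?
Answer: -252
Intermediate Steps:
l(Q, c) = Q - 4*c (l(Q, c) = Q + (-4 + 0)*c = Q - 4*c)
(l(-5, 1)*4)*7 = ((-5 - 4*1)*4)*7 = ((-5 - 4)*4)*7 = -9*4*7 = -36*7 = -252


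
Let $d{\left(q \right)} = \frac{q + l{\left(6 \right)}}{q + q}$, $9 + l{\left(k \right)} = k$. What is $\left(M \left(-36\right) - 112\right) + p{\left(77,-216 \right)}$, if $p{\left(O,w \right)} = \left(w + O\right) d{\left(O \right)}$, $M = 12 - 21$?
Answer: $\frac{11181}{77} \approx 145.21$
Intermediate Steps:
$l{\left(k \right)} = -9 + k$
$d{\left(q \right)} = \frac{-3 + q}{2 q}$ ($d{\left(q \right)} = \frac{q + \left(-9 + 6\right)}{q + q} = \frac{q - 3}{2 q} = \left(-3 + q\right) \frac{1}{2 q} = \frac{-3 + q}{2 q}$)
$M = -9$
$p{\left(O,w \right)} = \frac{\left(-3 + O\right) \left(O + w\right)}{2 O}$ ($p{\left(O,w \right)} = \left(w + O\right) \frac{-3 + O}{2 O} = \left(O + w\right) \frac{-3 + O}{2 O} = \frac{\left(-3 + O\right) \left(O + w\right)}{2 O}$)
$\left(M \left(-36\right) - 112\right) + p{\left(77,-216 \right)} = \left(\left(-9\right) \left(-36\right) - 112\right) + \frac{\left(-3 + 77\right) \left(77 - 216\right)}{2 \cdot 77} = \left(324 - 112\right) + \frac{1}{2} \cdot \frac{1}{77} \cdot 74 \left(-139\right) = 212 - \frac{5143}{77} = \frac{11181}{77}$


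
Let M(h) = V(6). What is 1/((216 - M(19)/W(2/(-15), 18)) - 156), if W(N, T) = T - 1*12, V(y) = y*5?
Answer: 1/55 ≈ 0.018182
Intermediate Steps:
V(y) = 5*y
W(N, T) = -12 + T (W(N, T) = T - 12 = -12 + T)
M(h) = 30 (M(h) = 5*6 = 30)
1/((216 - M(19)/W(2/(-15), 18)) - 156) = 1/((216 - 30/(-12 + 18)) - 156) = 1/((216 - 30/6) - 156) = 1/((216 - 1*5) - 156) = 1/((216 - 5) - 156) = 1/(211 - 156) = 1/55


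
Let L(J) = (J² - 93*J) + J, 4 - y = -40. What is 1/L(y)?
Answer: -1/2112 ≈ -0.00047348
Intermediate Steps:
y = 44 (y = 4 - 1*(-40) = 4 + 40 = 44)
L(J) = J² - 92*J
1/L(y) = 1/(44*(-92 + 44)) = 1/(44*(-48)) = 1/(-2112) = -1/2112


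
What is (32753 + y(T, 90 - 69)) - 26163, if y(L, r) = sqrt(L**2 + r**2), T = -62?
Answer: 6590 + sqrt(4285) ≈ 6655.5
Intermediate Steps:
(32753 + y(T, 90 - 69)) - 26163 = (32753 + sqrt((-62)**2 + (90 - 69)**2)) - 26163 = (32753 + sqrt(3844 + 21**2)) - 26163 = (32753 + sqrt(3844 + 441)) - 26163 = (32753 + sqrt(4285)) - 26163 = 6590 + sqrt(4285)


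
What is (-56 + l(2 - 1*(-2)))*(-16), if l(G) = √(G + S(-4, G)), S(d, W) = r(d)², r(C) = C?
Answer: 896 - 32*√5 ≈ 824.45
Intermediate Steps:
S(d, W) = d²
l(G) = √(16 + G) (l(G) = √(G + (-4)²) = √(G + 16) = √(16 + G))
(-56 + l(2 - 1*(-2)))*(-16) = (-56 + √(16 + (2 - 1*(-2))))*(-16) = (-56 + √(16 + (2 + 2)))*(-16) = (-56 + √(16 + 4))*(-16) = (-56 + √20)*(-16) = (-56 + 2*√5)*(-16) = 896 - 32*√5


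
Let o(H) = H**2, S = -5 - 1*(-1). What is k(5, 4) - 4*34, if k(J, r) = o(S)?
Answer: -120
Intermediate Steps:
S = -4 (S = -5 + 1 = -4)
k(J, r) = 16 (k(J, r) = (-4)**2 = 16)
k(5, 4) - 4*34 = 16 - 4*34 = 16 - 136 = -120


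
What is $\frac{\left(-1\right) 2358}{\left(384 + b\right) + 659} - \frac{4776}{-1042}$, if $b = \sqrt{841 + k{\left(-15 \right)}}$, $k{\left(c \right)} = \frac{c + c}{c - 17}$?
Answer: $\frac{2336761940}{1006810097} + \frac{1048 \sqrt{13471}}{1932457} \approx 2.3839$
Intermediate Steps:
$k{\left(c \right)} = \frac{2 c}{-17 + c}$
$b = \frac{\sqrt{13471}}{4}$ ($b = \sqrt{841 + 2 \left(-15\right) \frac{1}{-17 - 15}} = \sqrt{841 + 2 \left(-15\right) \frac{1}{-32}} = \sqrt{841 + 2 \left(-15\right) \left(- \frac{1}{32}\right)} = \sqrt{841 + \frac{15}{16}} = \sqrt{\frac{13471}{16}} = \frac{\sqrt{13471}}{4} \approx 29.016$)
$\frac{\left(-1\right) 2358}{\left(384 + b\right) + 659} - \frac{4776}{-1042} = \frac{\left(-1\right) 2358}{\left(384 + \frac{\sqrt{13471}}{4}\right) + 659} - \frac{4776}{-1042} = - \frac{2358}{1043 + \frac{\sqrt{13471}}{4}} - - \frac{2388}{521} = - \frac{2358}{1043 + \frac{\sqrt{13471}}{4}} + \frac{2388}{521} = \frac{2388}{521} - \frac{2358}{1043 + \frac{\sqrt{13471}}{4}}$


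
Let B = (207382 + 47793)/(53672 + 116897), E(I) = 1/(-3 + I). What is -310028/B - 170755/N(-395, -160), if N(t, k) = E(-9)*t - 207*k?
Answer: -71316954296416/344127275 ≈ -2.0724e+5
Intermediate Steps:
N(t, k) = -207*k - t/12 (N(t, k) = t/(-3 - 9) - 207*k = t/(-12) - 207*k = -t/12 - 207*k = -207*k - t/12)
B = 4325/2891 (B = 255175/170569 = 255175*(1/170569) = 4325/2891 ≈ 1.4960)
-310028/B - 170755/N(-395, -160) = -310028/4325/2891 - 170755/(-207*(-160) - 1/12*(-395)) = -310028*2891/4325 - 170755/(33120 + 395/12) = -896290948/4325 - 170755/397835/12 = -896290948/4325 - 170755*12/397835 = -896290948/4325 - 409812/79567 = -71316954296416/344127275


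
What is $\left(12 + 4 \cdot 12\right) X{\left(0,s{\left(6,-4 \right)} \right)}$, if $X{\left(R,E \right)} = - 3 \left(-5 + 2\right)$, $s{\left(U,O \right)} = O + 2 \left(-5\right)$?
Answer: $540$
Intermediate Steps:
$s{\left(U,O \right)} = -10 + O$ ($s{\left(U,O \right)} = O - 10 = -10 + O$)
$X{\left(R,E \right)} = 9$ ($X{\left(R,E \right)} = \left(-3\right) \left(-3\right) = 9$)
$\left(12 + 4 \cdot 12\right) X{\left(0,s{\left(6,-4 \right)} \right)} = \left(12 + 4 \cdot 12\right) 9 = \left(12 + 48\right) 9 = 60 \cdot 9 = 540$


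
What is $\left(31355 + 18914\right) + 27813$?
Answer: $78082$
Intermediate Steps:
$\left(31355 + 18914\right) + 27813 = 50269 + 27813 = 78082$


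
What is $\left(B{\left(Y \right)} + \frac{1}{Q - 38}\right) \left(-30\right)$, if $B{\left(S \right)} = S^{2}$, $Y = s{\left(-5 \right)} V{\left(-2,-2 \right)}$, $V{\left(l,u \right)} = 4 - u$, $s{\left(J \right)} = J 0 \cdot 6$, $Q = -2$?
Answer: $\frac{3}{4} \approx 0.75$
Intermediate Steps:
$s{\left(J \right)} = 0$ ($s{\left(J \right)} = 0 \cdot 6 = 0$)
$Y = 0$ ($Y = 0 \left(4 - -2\right) = 0 \left(4 + 2\right) = 0 \cdot 6 = 0$)
$\left(B{\left(Y \right)} + \frac{1}{Q - 38}\right) \left(-30\right) = \left(0^{2} + \frac{1}{-2 - 38}\right) \left(-30\right) = \left(0 + \frac{1}{-40}\right) \left(-30\right) = \left(0 - \frac{1}{40}\right) \left(-30\right) = \left(- \frac{1}{40}\right) \left(-30\right) = \frac{3}{4}$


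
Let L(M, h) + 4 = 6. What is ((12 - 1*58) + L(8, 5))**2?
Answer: 1936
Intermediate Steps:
L(M, h) = 2 (L(M, h) = -4 + 6 = 2)
((12 - 1*58) + L(8, 5))**2 = ((12 - 1*58) + 2)**2 = ((12 - 58) + 2)**2 = (-46 + 2)**2 = (-44)**2 = 1936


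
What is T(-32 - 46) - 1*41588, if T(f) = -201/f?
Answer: -1081221/26 ≈ -41585.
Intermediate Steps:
T(-32 - 46) - 1*41588 = -201/(-32 - 46) - 1*41588 = -201/(-78) - 41588 = -201*(-1/78) - 41588 = 67/26 - 41588 = -1081221/26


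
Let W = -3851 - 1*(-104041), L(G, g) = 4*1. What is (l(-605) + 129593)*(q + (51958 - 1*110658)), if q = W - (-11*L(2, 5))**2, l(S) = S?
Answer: 5101991352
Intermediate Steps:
L(G, g) = 4
W = 100190 (W = -3851 + 104041 = 100190)
q = 98254 (q = 100190 - (-11*4)**2 = 100190 - 1*(-44)**2 = 100190 - 1*1936 = 100190 - 1936 = 98254)
(l(-605) + 129593)*(q + (51958 - 1*110658)) = (-605 + 129593)*(98254 + (51958 - 1*110658)) = 128988*(98254 + (51958 - 110658)) = 128988*(98254 - 58700) = 128988*39554 = 5101991352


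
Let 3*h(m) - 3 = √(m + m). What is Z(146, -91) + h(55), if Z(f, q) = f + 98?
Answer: 245 + √110/3 ≈ 248.50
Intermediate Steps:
h(m) = 1 + √2*√m/3 (h(m) = 1 + √(m + m)/3 = 1 + √(2*m)/3 = 1 + (√2*√m)/3 = 1 + √2*√m/3)
Z(f, q) = 98 + f
Z(146, -91) + h(55) = (98 + 146) + (1 + √2*√55/3) = 244 + (1 + √110/3) = 245 + √110/3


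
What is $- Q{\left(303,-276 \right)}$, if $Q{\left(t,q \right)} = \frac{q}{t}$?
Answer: $\frac{92}{101} \approx 0.91089$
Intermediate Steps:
$- Q{\left(303,-276 \right)} = - \frac{-276}{303} = \left(-1\right) \left(- \frac{92}{101}\right) = \frac{92}{101}$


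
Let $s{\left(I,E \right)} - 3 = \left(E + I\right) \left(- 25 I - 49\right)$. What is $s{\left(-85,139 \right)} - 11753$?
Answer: $100354$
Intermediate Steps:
$s{\left(I,E \right)} = 3 + \left(-49 - 25 I\right) \left(E + I\right)$ ($s{\left(I,E \right)} = 3 + \left(E + I\right) \left(- 25 I - 49\right) = 3 + \left(E + I\right) \left(-49 - 25 I\right) = 3 + \left(-49 - 25 I\right) \left(E + I\right)$)
$s{\left(-85,139 \right)} - 11753 = \left(3 - 6811 - -4165 - 25 \left(-85\right)^{2} - 3475 \left(-85\right)\right) - 11753 = \left(3 - 6811 + 4165 - 180625 + 295375\right) - 11753 = 112107 - 11753 = 100354$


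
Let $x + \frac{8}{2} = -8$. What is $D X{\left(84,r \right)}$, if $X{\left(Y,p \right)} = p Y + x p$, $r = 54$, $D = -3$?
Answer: $-11664$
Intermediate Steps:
$x = -12$ ($x = -4 - 8 = -12$)
$X{\left(Y,p \right)} = - 12 p + Y p$ ($X{\left(Y,p \right)} = p Y - 12 p = Y p - 12 p = - 12 p + Y p$)
$D X{\left(84,r \right)} = - 3 \cdot 54 \left(-12 + 84\right) = - 3 \cdot 54 \cdot 72 = \left(-3\right) 3888 = -11664$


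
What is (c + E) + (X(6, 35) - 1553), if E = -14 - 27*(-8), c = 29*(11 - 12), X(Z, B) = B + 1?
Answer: -1344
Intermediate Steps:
X(Z, B) = 1 + B
c = -29 (c = 29*(-1) = -29)
E = 202 (E = -14 + 216 = 202)
(c + E) + (X(6, 35) - 1553) = (-29 + 202) + ((1 + 35) - 1553) = 173 + (36 - 1553) = 173 - 1517 = -1344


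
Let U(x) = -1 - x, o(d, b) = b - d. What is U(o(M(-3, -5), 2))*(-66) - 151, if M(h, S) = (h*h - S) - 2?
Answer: -745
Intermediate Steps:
M(h, S) = -2 + h**2 - S (M(h, S) = (h**2 - S) - 2 = -2 + h**2 - S)
U(o(M(-3, -5), 2))*(-66) - 151 = (-1 - (2 - (-2 + (-3)**2 - 1*(-5))))*(-66) - 151 = (-1 - (2 - (-2 + 9 + 5)))*(-66) - 151 = (-1 - (2 - 1*12))*(-66) - 151 = (-1 - (2 - 12))*(-66) - 151 = (-1 - 1*(-10))*(-66) - 151 = (-1 + 10)*(-66) - 151 = 9*(-66) - 151 = -594 - 151 = -745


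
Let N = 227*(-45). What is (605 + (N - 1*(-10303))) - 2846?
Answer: -2153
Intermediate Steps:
N = -10215
(605 + (N - 1*(-10303))) - 2846 = (605 + (-10215 - 1*(-10303))) - 2846 = (605 + (-10215 + 10303)) - 2846 = (605 + 88) - 2846 = 693 - 2846 = -2153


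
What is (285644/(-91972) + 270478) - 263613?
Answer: 157775534/22993 ≈ 6861.9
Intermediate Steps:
(285644/(-91972) + 270478) - 263613 = (285644*(-1/91972) + 270478) - 263613 = (-71411/22993 + 270478) - 263613 = 6219029243/22993 - 263613 = 157775534/22993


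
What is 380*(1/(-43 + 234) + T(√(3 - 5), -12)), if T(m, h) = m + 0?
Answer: 380/191 + 380*I*√2 ≈ 1.9895 + 537.4*I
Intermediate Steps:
T(m, h) = m
380*(1/(-43 + 234) + T(√(3 - 5), -12)) = 380*(1/(-43 + 234) + √(3 - 5)) = 380*(1/191 + √(-2)) = 380*(1/191 + I*√2) = 380/191 + 380*I*√2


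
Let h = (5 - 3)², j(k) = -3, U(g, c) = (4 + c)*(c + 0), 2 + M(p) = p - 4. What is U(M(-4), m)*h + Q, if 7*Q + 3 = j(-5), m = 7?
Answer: 2150/7 ≈ 307.14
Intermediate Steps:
M(p) = -6 + p (M(p) = -2 + (p - 4) = -2 + (-4 + p) = -6 + p)
U(g, c) = c*(4 + c) (U(g, c) = (4 + c)*c = c*(4 + c))
Q = -6/7 (Q = -3/7 + (⅐)*(-3) = -3/7 - 3/7 = -6/7 ≈ -0.85714)
h = 4 (h = 2² = 4)
U(M(-4), m)*h + Q = (7*(4 + 7))*4 - 6/7 = (7*11)*4 - 6/7 = 77*4 - 6/7 = 308 - 6/7 = 2150/7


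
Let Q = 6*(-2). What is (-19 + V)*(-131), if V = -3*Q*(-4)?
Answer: 21353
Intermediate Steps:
Q = -12
V = -144 (V = -3*(-12)*(-4) = 36*(-4) = -144)
(-19 + V)*(-131) = (-19 - 144)*(-131) = -163*(-131) = 21353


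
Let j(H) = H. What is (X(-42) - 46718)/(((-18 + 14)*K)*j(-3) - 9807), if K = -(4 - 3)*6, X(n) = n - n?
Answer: 46718/9879 ≈ 4.7290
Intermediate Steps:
X(n) = 0
K = -6 ≈ -6.0000
(X(-42) - 46718)/(((-18 + 14)*K)*j(-3) - 9807) = (0 - 46718)/(((-18 + 14)*(-6))*(-3) - 9807) = -46718/(-4*(-6)*(-3) - 9807) = -46718/(24*(-3) - 9807) = -46718/(-72 - 9807) = -46718/(-9879) = -46718*(-1/9879) = 46718/9879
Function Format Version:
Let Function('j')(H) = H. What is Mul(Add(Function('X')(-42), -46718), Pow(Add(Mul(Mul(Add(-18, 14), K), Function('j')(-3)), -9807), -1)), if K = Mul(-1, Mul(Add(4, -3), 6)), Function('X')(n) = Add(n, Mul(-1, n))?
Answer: Rational(46718, 9879) ≈ 4.7290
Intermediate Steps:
Function('X')(n) = 0
K = -6 (K = Mul(-1, Mul(1, 6)) = Mul(-1, 6) = -6)
Mul(Add(Function('X')(-42), -46718), Pow(Add(Mul(Mul(Add(-18, 14), K), Function('j')(-3)), -9807), -1)) = Mul(Add(0, -46718), Pow(Add(Mul(Mul(Add(-18, 14), -6), -3), -9807), -1)) = Mul(-46718, Pow(Add(Mul(Mul(-4, -6), -3), -9807), -1)) = Mul(-46718, Pow(Add(Mul(24, -3), -9807), -1)) = Mul(-46718, Pow(Add(-72, -9807), -1)) = Mul(-46718, Pow(-9879, -1)) = Mul(-46718, Rational(-1, 9879)) = Rational(46718, 9879)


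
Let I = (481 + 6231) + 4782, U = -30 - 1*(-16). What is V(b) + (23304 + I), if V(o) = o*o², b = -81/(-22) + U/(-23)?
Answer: 4518460054579/129554216 ≈ 34877.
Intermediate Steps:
U = -14 (U = -30 + 16 = -14)
b = 2171/506 (b = -81/(-22) - 14/(-23) = -81*(-1/22) - 14*(-1/23) = 81/22 + 14/23 = 2171/506 ≈ 4.2905)
I = 11494 (I = 6712 + 4782 = 11494)
V(o) = o³
V(b) + (23304 + I) = (2171/506)³ + (23304 + 11494) = 10232446211/129554216 + 34798 = 4518460054579/129554216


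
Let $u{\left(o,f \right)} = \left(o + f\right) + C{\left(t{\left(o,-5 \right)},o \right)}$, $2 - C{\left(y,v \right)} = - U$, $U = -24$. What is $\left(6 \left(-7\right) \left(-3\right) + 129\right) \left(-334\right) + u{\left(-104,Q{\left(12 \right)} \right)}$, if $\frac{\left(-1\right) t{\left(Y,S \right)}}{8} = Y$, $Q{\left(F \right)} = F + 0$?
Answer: $-85284$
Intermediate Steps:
$Q{\left(F \right)} = F$
$t{\left(Y,S \right)} = - 8 Y$
$C{\left(y,v \right)} = -22$ ($C{\left(y,v \right)} = 2 - \left(-1\right) \left(-24\right) = 2 - 24 = -22$)
$u{\left(o,f \right)} = -22 + f + o$ ($u{\left(o,f \right)} = \left(o + f\right) - 22 = \left(f + o\right) - 22 = -22 + f + o$)
$\left(6 \left(-7\right) \left(-3\right) + 129\right) \left(-334\right) + u{\left(-104,Q{\left(12 \right)} \right)} = \left(6 \left(-7\right) \left(-3\right) + 129\right) \left(-334\right) - 114 = \left(\left(-42\right) \left(-3\right) + 129\right) \left(-334\right) - 114 = \left(126 + 129\right) \left(-334\right) - 114 = 255 \left(-334\right) - 114 = -85170 - 114 = -85284$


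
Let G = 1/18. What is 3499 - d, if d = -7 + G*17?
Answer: 63091/18 ≈ 3505.1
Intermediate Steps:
G = 1/18 ≈ 0.055556
d = -109/18 (d = -7 + (1/18)*17 = -7 + 17/18 = -109/18 ≈ -6.0556)
3499 - d = 3499 - 1*(-109/18) = 3499 + 109/18 = 63091/18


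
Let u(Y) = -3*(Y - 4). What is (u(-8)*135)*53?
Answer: 257580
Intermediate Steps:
u(Y) = 12 - 3*Y (u(Y) = -3*(-4 + Y) = 12 - 3*Y)
(u(-8)*135)*53 = ((12 - 3*(-8))*135)*53 = ((12 + 24)*135)*53 = (36*135)*53 = 4860*53 = 257580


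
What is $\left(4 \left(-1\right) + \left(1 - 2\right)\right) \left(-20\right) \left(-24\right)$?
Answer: $-2400$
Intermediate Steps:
$\left(4 \left(-1\right) + \left(1 - 2\right)\right) \left(-20\right) \left(-24\right) = \left(-4 - 1\right) \left(-20\right) \left(-24\right) = \left(-5\right) \left(-20\right) \left(-24\right) = 100 \left(-24\right) = -2400$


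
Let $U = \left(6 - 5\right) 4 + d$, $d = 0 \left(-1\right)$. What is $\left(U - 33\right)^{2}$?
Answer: $841$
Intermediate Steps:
$d = 0$
$U = 4$ ($U = \left(6 - 5\right) 4 + 0 = 1 \cdot 4 + 0 = 4 + 0 = 4$)
$\left(U - 33\right)^{2} = \left(4 - 33\right)^{2} = \left(-29\right)^{2} = 841$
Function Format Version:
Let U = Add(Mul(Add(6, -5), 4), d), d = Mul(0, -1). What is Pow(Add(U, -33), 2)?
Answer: 841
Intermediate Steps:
d = 0
U = 4 (U = Add(Mul(Add(6, -5), 4), 0) = Add(Mul(1, 4), 0) = Add(4, 0) = 4)
Pow(Add(U, -33), 2) = Pow(Add(4, -33), 2) = Pow(-29, 2) = 841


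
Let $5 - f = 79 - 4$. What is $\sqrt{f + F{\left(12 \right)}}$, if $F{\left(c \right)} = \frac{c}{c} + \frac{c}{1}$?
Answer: $i \sqrt{57} \approx 7.5498 i$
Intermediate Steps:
$F{\left(c \right)} = 1 + c$ ($F{\left(c \right)} = 1 + c 1 = 1 + c$)
$f = -70$ ($f = 5 - \left(79 - 4\right) = 5 - 75 = -70$)
$\sqrt{f + F{\left(12 \right)}} = \sqrt{-70 + \left(1 + 12\right)} = \sqrt{-70 + 13} = \sqrt{-57} = i \sqrt{57}$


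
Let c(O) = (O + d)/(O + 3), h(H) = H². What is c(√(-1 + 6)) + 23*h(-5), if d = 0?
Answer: 2295/4 + 3*√5/4 ≈ 575.43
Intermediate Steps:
c(O) = O/(3 + O) (c(O) = (O + 0)/(O + 3) = O/(3 + O))
c(√(-1 + 6)) + 23*h(-5) = √(-1 + 6)/(3 + √(-1 + 6)) + 23*(-5)² = √5/(3 + √5) + 23*25 = √5/(3 + √5) + 575 = 575 + √5/(3 + √5)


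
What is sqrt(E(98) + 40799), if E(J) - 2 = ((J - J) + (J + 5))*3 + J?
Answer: 2*sqrt(10302) ≈ 203.00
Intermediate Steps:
E(J) = 17 + 4*J (E(J) = 2 + (((J - J) + (J + 5))*3 + J) = 2 + ((0 + (5 + J))*3 + J) = 2 + ((5 + J)*3 + J) = 2 + ((15 + 3*J) + J) = 2 + (15 + 4*J) = 17 + 4*J)
sqrt(E(98) + 40799) = sqrt((17 + 4*98) + 40799) = sqrt((17 + 392) + 40799) = sqrt(409 + 40799) = sqrt(41208) = 2*sqrt(10302)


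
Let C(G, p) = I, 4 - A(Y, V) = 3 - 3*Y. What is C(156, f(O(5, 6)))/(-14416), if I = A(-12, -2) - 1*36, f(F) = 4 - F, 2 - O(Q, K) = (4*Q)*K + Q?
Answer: 71/14416 ≈ 0.0049251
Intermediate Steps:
A(Y, V) = 1 + 3*Y (A(Y, V) = 4 - (3 - 3*Y) = 4 + (-3 + 3*Y) = 1 + 3*Y)
O(Q, K) = 2 - Q - 4*K*Q (O(Q, K) = 2 - ((4*Q)*K + Q) = 2 - (4*K*Q + Q) = 2 - (Q + 4*K*Q) = 2 + (-Q - 4*K*Q) = 2 - Q - 4*K*Q)
I = -71 (I = (1 + 3*(-12)) - 1*36 = (1 - 36) - 36 = -35 - 36 = -71)
C(G, p) = -71
C(156, f(O(5, 6)))/(-14416) = -71/(-14416) = -71*(-1/14416) = 71/14416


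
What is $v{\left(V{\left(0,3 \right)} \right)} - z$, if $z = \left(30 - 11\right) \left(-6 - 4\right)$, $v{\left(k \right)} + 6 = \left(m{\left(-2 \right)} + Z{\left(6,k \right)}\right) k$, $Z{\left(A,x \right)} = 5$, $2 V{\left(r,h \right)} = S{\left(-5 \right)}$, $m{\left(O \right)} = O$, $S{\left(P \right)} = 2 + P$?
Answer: $\frac{359}{2} \approx 179.5$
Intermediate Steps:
$V{\left(r,h \right)} = - \frac{3}{2}$ ($V{\left(r,h \right)} = \frac{2 - 5}{2} = \frac{1}{2} \left(-3\right) = - \frac{3}{2}$)
$v{\left(k \right)} = -6 + 3 k$ ($v{\left(k \right)} = -6 + \left(-2 + 5\right) k = -6 + 3 k$)
$z = -190$ ($z = 19 \left(-10\right) = -190$)
$v{\left(V{\left(0,3 \right)} \right)} - z = \left(-6 + 3 \left(- \frac{3}{2}\right)\right) - -190 = \left(-6 - \frac{9}{2}\right) + 190 = - \frac{21}{2} + 190 = \frac{359}{2}$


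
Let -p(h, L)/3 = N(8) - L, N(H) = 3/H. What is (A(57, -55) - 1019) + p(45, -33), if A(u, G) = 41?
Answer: -8625/8 ≈ -1078.1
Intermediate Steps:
p(h, L) = -9/8 + 3*L (p(h, L) = -3*(3/8 - L) = -9/8 + 3*L)
(A(57, -55) - 1019) + p(45, -33) = (41 - 1019) + (-9/8 + 3*(-33)) = -978 + (-9/8 - 99) = -978 - 801/8 = -8625/8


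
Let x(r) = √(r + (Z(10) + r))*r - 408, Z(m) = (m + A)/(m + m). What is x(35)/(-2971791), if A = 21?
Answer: 136/990597 - 7*√795/1981194 ≈ 3.7669e-5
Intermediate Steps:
Z(m) = (21 + m)/(2*m) (Z(m) = (m + 21)/(m + m) = (21 + m)/((2*m)) = (21 + m)*(1/(2*m)) = (21 + m)/(2*m))
x(r) = -408 + r*√(31/20 + 2*r) (x(r) = √(r + ((½)*(21 + 10)/10 + r))*r - 408 = √(r + ((½)*(⅒)*31 + r))*r - 408 = √(r + (31/20 + r))*r - 408 = √(31/20 + 2*r)*r - 408 = r*√(31/20 + 2*r) - 408 = -408 + r*√(31/20 + 2*r))
x(35)/(-2971791) = (-408 + (⅒)*35*√(155 + 200*35))/(-2971791) = (-408 + (⅒)*35*√(155 + 7000))*(-1/2971791) = (-408 + (⅒)*35*√7155)*(-1/2971791) = (-408 + (⅒)*35*(3*√795))*(-1/2971791) = (-408 + 21*√795/2)*(-1/2971791) = 136/990597 - 7*√795/1981194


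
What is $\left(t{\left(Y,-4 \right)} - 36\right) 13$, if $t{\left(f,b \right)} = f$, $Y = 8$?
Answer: $-364$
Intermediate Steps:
$\left(t{\left(Y,-4 \right)} - 36\right) 13 = \left(8 - 36\right) 13 = \left(-28\right) 13 = -364$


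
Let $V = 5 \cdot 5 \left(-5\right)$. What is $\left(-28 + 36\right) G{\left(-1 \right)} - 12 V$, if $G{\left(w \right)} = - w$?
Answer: $1508$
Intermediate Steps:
$V = -125$ ($V = 25 \left(-5\right) = -125$)
$\left(-28 + 36\right) G{\left(-1 \right)} - 12 V = \left(-28 + 36\right) \left(\left(-1\right) \left(-1\right)\right) - 12 \left(-125\right) = 8 \cdot 1 - -1500 = 8 + 1500 = 1508$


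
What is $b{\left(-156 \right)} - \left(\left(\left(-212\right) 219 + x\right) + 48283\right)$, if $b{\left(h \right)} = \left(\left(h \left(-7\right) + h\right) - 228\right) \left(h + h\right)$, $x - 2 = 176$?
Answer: $-222929$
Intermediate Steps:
$x = 178$ ($x = 2 + 176 = 178$)
$b{\left(h \right)} = 2 h \left(-228 - 6 h\right)$ ($b{\left(h \right)} = \left(\left(- 7 h + h\right) - 228\right) 2 h = \left(- 6 h - 228\right) 2 h = \left(-228 - 6 h\right) 2 h = 2 h \left(-228 - 6 h\right)$)
$b{\left(-156 \right)} - \left(\left(\left(-212\right) 219 + x\right) + 48283\right) = \left(-12\right) \left(-156\right) \left(38 - 156\right) - \left(\left(\left(-212\right) 219 + 178\right) + 48283\right) = \left(-12\right) \left(-156\right) \left(-118\right) - \left(\left(-46428 + 178\right) + 48283\right) = -220896 - \left(-46250 + 48283\right) = -220896 - 2033 = -222929$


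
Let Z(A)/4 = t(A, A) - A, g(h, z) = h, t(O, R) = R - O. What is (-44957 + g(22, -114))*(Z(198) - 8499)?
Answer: 417491085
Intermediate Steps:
Z(A) = -4*A (Z(A) = 4*((A - A) - A) = 4*(0 - A) = 4*(-A) = -4*A)
(-44957 + g(22, -114))*(Z(198) - 8499) = (-44957 + 22)*(-4*198 - 8499) = -44935*(-792 - 8499) = -44935*(-9291) = 417491085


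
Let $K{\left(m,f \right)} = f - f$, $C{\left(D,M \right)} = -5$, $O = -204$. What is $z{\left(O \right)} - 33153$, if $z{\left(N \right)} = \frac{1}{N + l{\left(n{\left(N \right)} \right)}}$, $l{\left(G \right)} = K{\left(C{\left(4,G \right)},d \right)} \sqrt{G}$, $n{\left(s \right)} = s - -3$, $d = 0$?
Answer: $- \frac{6763213}{204} \approx -33153.0$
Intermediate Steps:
$K{\left(m,f \right)} = 0$
$n{\left(s \right)} = 3 + s$ ($n{\left(s \right)} = s + 3 = 3 + s$)
$l{\left(G \right)} = 0$ ($l{\left(G \right)} = 0 \sqrt{G} = 0$)
$z{\left(N \right)} = \frac{1}{N}$ ($z{\left(N \right)} = \frac{1}{N + 0} = \frac{1}{N}$)
$z{\left(O \right)} - 33153 = \frac{1}{-204} - 33153 = - \frac{1}{204} - 33153 = - \frac{6763213}{204}$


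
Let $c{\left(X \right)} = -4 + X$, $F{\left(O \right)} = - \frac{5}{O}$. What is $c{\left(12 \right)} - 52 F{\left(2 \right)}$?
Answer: $138$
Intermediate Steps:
$c{\left(12 \right)} - 52 F{\left(2 \right)} = \left(-4 + 12\right) - 52 \left(- \frac{5}{2}\right) = 8 - 52 \left(\left(-5\right) \frac{1}{2}\right) = 8 - -130 = 8 + 130 = 138$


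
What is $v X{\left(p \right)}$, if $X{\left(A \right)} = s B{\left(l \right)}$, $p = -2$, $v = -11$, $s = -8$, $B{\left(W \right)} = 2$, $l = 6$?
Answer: $176$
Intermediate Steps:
$X{\left(A \right)} = -16$ ($X{\left(A \right)} = \left(-8\right) 2 = -16$)
$v X{\left(p \right)} = \left(-11\right) \left(-16\right) = 176$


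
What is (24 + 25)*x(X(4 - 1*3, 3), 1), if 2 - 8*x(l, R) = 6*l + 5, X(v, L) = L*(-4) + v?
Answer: 3087/8 ≈ 385.88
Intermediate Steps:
X(v, L) = v - 4*L (X(v, L) = -4*L + v = v - 4*L)
x(l, R) = -3/8 - 3*l/4 (x(l, R) = ¼ - (6*l + 5)/8 = ¼ - (5 + 6*l)/8 = ¼ + (-5/8 - 3*l/4) = -3/8 - 3*l/4)
(24 + 25)*x(X(4 - 1*3, 3), 1) = (24 + 25)*(-3/8 - 3*((4 - 1*3) - 4*3)/4) = 49*(-3/8 - 3*((4 - 3) - 12)/4) = 49*(-3/8 - 3*(1 - 12)/4) = 49*(-3/8 - ¾*(-11)) = 49*(-3/8 + 33/4) = 49*(63/8) = 3087/8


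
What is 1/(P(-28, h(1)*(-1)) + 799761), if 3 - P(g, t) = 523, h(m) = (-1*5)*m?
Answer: 1/799241 ≈ 1.2512e-6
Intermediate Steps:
h(m) = -5*m
P(g, t) = -520 (P(g, t) = 3 - 1*523 = 3 - 523 = -520)
1/(P(-28, h(1)*(-1)) + 799761) = 1/(-520 + 799761) = 1/799241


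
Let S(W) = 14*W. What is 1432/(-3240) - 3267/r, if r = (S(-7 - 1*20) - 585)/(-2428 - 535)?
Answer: -435624598/43335 ≈ -10052.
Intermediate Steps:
r = 963/2963 (r = (14*(-7 - 1*20) - 585)/(-2428 - 535) = (14*(-7 - 20) - 585)/(-2963) = (14*(-27) - 585)*(-1/2963) = (-378 - 585)*(-1/2963) = -963*(-1/2963) = 963/2963 ≈ 0.32501)
1432/(-3240) - 3267/r = 1432/(-3240) - 3267/963/2963 = 1432*(-1/3240) - 3267*2963/963 = -179/405 - 1075569/107 = -435624598/43335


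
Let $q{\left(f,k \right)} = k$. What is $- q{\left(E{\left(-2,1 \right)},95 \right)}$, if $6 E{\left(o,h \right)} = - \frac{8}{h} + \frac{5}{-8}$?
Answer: $-95$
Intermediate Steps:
$E{\left(o,h \right)} = - \frac{5}{48} - \frac{4}{3 h}$ ($E{\left(o,h \right)} = \frac{- \frac{8}{h} + \frac{5}{-8}}{6} = \frac{- \frac{8}{h} + 5 \left(- \frac{1}{8}\right)}{6} = \frac{- \frac{8}{h} - \frac{5}{8}}{6} = \frac{- \frac{5}{8} - \frac{8}{h}}{6} = - \frac{5}{48} - \frac{4}{3 h}$)
$- q{\left(E{\left(-2,1 \right)},95 \right)} = \left(-1\right) 95 = -95$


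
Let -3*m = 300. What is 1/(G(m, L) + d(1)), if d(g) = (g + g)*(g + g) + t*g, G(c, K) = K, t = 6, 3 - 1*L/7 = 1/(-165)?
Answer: 165/5122 ≈ 0.032214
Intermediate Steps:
L = 3472/165 (L = 21 - 7/(-165) = 21 - 7*(-1/165) = 21 + 7/165 = 3472/165 ≈ 21.042)
m = -100 (m = -⅓*300 = -100)
d(g) = 4*g² + 6*g (d(g) = (g + g)*(g + g) + 6*g = (2*g)*(2*g) + 6*g = 4*g² + 6*g)
1/(G(m, L) + d(1)) = 1/(3472/165 + 2*1*(3 + 2*1)) = 1/(3472/165 + 2*1*(3 + 2)) = 1/(3472/165 + 2*1*5) = 1/(3472/165 + 10) = 1/(5122/165) = 165/5122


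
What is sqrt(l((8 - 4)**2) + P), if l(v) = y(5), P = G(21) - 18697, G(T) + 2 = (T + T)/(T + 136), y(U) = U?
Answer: 2*I*sqrt(115195453)/157 ≈ 136.73*I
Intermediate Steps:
G(T) = -2 + 2*T/(136 + T) (G(T) = -2 + (T + T)/(T + 136) = -2 + (2*T)/(136 + T) = -2 + 2*T/(136 + T))
P = -2935701/157 (P = -272/(136 + 21) - 18697 = -272/157 - 18697 = -2935701/157 ≈ -18699.)
l(v) = 5
sqrt(l((8 - 4)**2) + P) = sqrt(5 - 2935701/157) = sqrt(-2934916/157) = 2*I*sqrt(115195453)/157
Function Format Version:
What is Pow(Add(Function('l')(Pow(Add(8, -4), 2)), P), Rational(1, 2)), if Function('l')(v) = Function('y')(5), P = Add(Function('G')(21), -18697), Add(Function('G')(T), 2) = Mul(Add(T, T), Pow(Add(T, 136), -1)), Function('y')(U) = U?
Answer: Mul(Rational(2, 157), I, Pow(115195453, Rational(1, 2))) ≈ Mul(136.73, I)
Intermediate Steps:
Function('G')(T) = Add(-2, Mul(2, T, Pow(Add(136, T), -1))) (Function('G')(T) = Add(-2, Mul(Add(T, T), Pow(Add(T, 136), -1))) = Add(-2, Mul(Mul(2, T), Pow(Add(136, T), -1))) = Add(-2, Mul(2, T, Pow(Add(136, T), -1))))
P = Rational(-2935701, 157) (P = Add(Mul(-272, Pow(Add(136, 21), -1)), -18697) = Add(Mul(-272, Pow(157, -1)), -18697) = Add(Mul(-272, Rational(1, 157)), -18697) = Add(Rational(-272, 157), -18697) = Rational(-2935701, 157) ≈ -18699.)
Function('l')(v) = 5
Pow(Add(Function('l')(Pow(Add(8, -4), 2)), P), Rational(1, 2)) = Pow(Add(5, Rational(-2935701, 157)), Rational(1, 2)) = Pow(Rational(-2934916, 157), Rational(1, 2)) = Mul(Rational(2, 157), I, Pow(115195453, Rational(1, 2)))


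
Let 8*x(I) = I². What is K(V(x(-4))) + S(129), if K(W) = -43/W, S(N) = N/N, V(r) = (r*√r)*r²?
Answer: 1 - 43*√2/16 ≈ -2.8007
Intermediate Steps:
x(I) = I²/8
V(r) = r^(7/2) (V(r) = r^(3/2)*r² = r^(7/2))
S(N) = 1
K(V(x(-4))) + S(129) = -43*√2/16 + 1 = 1 - 43*√2/16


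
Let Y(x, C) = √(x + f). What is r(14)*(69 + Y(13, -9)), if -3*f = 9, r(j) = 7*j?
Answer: 6762 + 98*√10 ≈ 7071.9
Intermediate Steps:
f = -3 (f = -⅓*9 = -3)
Y(x, C) = √(-3 + x) (Y(x, C) = √(x - 3) = √(-3 + x))
r(14)*(69 + Y(13, -9)) = (7*14)*(69 + √(-3 + 13)) = 98*(69 + √10) = 6762 + 98*√10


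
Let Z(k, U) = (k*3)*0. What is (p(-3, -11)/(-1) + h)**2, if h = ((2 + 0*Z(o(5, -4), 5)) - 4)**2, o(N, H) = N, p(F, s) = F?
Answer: 49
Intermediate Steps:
Z(k, U) = 0 (Z(k, U) = (3*k)*0 = 0)
h = 4 (h = ((2 + 0*0) - 4)**2 = ((2 + 0) - 4)**2 = (2 - 4)**2 = (-2)**2 = 4)
(p(-3, -11)/(-1) + h)**2 = (-3/(-1) + 4)**2 = (-3*(-1) + 4)**2 = (3 + 4)**2 = 7**2 = 49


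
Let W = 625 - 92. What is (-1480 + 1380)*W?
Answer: -53300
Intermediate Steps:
W = 533
(-1480 + 1380)*W = (-1480 + 1380)*533 = -100*533 = -53300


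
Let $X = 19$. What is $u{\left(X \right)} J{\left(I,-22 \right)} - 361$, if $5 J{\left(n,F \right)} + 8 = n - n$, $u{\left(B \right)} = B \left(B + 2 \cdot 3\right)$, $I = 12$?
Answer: $-1121$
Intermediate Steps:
$u{\left(B \right)} = B \left(6 + B\right)$ ($u{\left(B \right)} = B \left(B + 6\right) = B \left(6 + B\right)$)
$J{\left(n,F \right)} = - \frac{8}{5}$ ($J{\left(n,F \right)} = - \frac{8}{5} + \frac{n - n}{5} = - \frac{8}{5} + \frac{1}{5} \cdot 0 = - \frac{8}{5} + 0 = - \frac{8}{5}$)
$u{\left(X \right)} J{\left(I,-22 \right)} - 361 = 19 \left(6 + 19\right) \left(- \frac{8}{5}\right) - 361 = 19 \cdot 25 \left(- \frac{8}{5}\right) - 361 = 475 \left(- \frac{8}{5}\right) - 361 = -760 - 361 = -1121$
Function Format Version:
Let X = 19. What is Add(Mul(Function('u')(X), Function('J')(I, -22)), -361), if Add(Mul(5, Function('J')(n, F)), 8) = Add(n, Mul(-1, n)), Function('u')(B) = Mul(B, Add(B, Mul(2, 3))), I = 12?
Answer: -1121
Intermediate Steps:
Function('u')(B) = Mul(B, Add(6, B)) (Function('u')(B) = Mul(B, Add(B, 6)) = Mul(B, Add(6, B)))
Function('J')(n, F) = Rational(-8, 5) (Function('J')(n, F) = Add(Rational(-8, 5), Mul(Rational(1, 5), Add(n, Mul(-1, n)))) = Add(Rational(-8, 5), Mul(Rational(1, 5), 0)) = Add(Rational(-8, 5), 0) = Rational(-8, 5))
Add(Mul(Function('u')(X), Function('J')(I, -22)), -361) = Add(Mul(Mul(19, Add(6, 19)), Rational(-8, 5)), -361) = Add(Mul(Mul(19, 25), Rational(-8, 5)), -361) = Add(Mul(475, Rational(-8, 5)), -361) = Add(-760, -361) = -1121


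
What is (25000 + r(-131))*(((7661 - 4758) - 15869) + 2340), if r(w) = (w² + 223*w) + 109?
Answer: -138743682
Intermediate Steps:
r(w) = 109 + w² + 223*w
(25000 + r(-131))*(((7661 - 4758) - 15869) + 2340) = (25000 + (109 + (-131)² + 223*(-131)))*(((7661 - 4758) - 15869) + 2340) = (25000 + (109 + 17161 - 29213))*((2903 - 15869) + 2340) = (25000 - 11943)*(-12966 + 2340) = 13057*(-10626) = -138743682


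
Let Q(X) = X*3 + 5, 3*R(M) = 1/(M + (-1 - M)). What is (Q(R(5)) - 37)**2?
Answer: 1089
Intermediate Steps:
R(M) = -1/3 (R(M) = 1/(3*(M + (-1 - M))) = (1/3)/(-1) = (1/3)*(-1) = -1/3)
Q(X) = 5 + 3*X (Q(X) = 3*X + 5 = 5 + 3*X)
(Q(R(5)) - 37)**2 = ((5 + 3*(-1/3)) - 37)**2 = ((5 - 1) - 37)**2 = (4 - 37)**2 = (-33)**2 = 1089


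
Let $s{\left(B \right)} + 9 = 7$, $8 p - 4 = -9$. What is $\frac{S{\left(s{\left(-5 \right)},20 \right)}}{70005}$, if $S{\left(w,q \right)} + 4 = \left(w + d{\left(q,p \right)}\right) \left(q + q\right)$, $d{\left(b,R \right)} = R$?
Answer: $- \frac{109}{70005} \approx -0.001557$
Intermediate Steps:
$p = - \frac{5}{8}$ ($p = \frac{1}{2} + \frac{1}{8} \left(-9\right) = \frac{1}{2} - \frac{9}{8} = - \frac{5}{8} \approx -0.625$)
$s{\left(B \right)} = -2$ ($s{\left(B \right)} = -9 + 7 = -2$)
$S{\left(w,q \right)} = -4 + 2 q \left(- \frac{5}{8} + w\right)$ ($S{\left(w,q \right)} = -4 + \left(w - \frac{5}{8}\right) \left(q + q\right) = -4 + \left(- \frac{5}{8} + w\right) 2 q = -4 + 2 q \left(- \frac{5}{8} + w\right)$)
$\frac{S{\left(s{\left(-5 \right)},20 \right)}}{70005} = \frac{-4 - 25 + 2 \cdot 20 \left(-2\right)}{70005} = \left(-4 - 25 - 80\right) \frac{1}{70005} = \left(-109\right) \frac{1}{70005} = - \frac{109}{70005}$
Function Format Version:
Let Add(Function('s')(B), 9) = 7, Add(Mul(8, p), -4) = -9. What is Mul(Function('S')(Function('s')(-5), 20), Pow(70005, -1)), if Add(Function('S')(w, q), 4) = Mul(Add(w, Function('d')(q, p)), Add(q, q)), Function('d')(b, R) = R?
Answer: Rational(-109, 70005) ≈ -0.0015570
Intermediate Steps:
p = Rational(-5, 8) (p = Add(Rational(1, 2), Mul(Rational(1, 8), -9)) = Add(Rational(1, 2), Rational(-9, 8)) = Rational(-5, 8) ≈ -0.62500)
Function('s')(B) = -2 (Function('s')(B) = Add(-9, 7) = -2)
Function('S')(w, q) = Add(-4, Mul(2, q, Add(Rational(-5, 8), w))) (Function('S')(w, q) = Add(-4, Mul(Add(w, Rational(-5, 8)), Add(q, q))) = Add(-4, Mul(Add(Rational(-5, 8), w), Mul(2, q))) = Add(-4, Mul(2, q, Add(Rational(-5, 8), w))))
Mul(Function('S')(Function('s')(-5), 20), Pow(70005, -1)) = Mul(Add(-4, Mul(Rational(-5, 4), 20), Mul(2, 20, -2)), Pow(70005, -1)) = Mul(Add(-4, -25, -80), Rational(1, 70005)) = Mul(-109, Rational(1, 70005)) = Rational(-109, 70005)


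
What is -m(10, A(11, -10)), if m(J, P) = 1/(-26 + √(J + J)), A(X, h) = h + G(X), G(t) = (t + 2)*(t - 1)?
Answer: 13/328 + √5/328 ≈ 0.046451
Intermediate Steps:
G(t) = (-1 + t)*(2 + t) (G(t) = (2 + t)*(-1 + t) = (-1 + t)*(2 + t))
A(X, h) = -2 + X + h + X² (A(X, h) = h + (-2 + X + X²) = -2 + X + h + X²)
m(J, P) = 1/(-26 + √2*√J) (m(J, P) = 1/(-26 + √(2*J)) = 1/(-26 + √2*√J))
-m(10, A(11, -10)) = -1/(-26 + √2*√10) = -1/(-26 + 2*√5)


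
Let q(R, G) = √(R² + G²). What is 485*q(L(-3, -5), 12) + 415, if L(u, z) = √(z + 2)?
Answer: 415 + 485*√141 ≈ 6174.1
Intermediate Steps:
L(u, z) = √(2 + z)
q(R, G) = √(G² + R²)
485*q(L(-3, -5), 12) + 415 = 485*√(12² + (√(2 - 5))²) + 415 = 485*√(144 + (√(-3))²) + 415 = 485*√(144 + (I*√3)²) + 415 = 485*√(144 - 3) + 415 = 485*√141 + 415 = 415 + 485*√141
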